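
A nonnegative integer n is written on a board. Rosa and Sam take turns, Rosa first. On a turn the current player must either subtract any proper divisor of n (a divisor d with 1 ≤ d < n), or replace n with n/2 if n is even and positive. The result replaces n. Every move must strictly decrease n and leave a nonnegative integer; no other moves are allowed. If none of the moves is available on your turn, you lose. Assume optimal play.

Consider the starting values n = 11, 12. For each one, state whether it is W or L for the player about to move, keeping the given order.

Work bottom-up. With no move the player to move loses. Otherwise the position is W if at least one move leads to an L position for the opponent, and L if every move leads to a W.
n=0: no move → L
n=1: no move → L
n=2: W (go to 1, an L position)
n=3: L (sole option 2(W) is W)
n=4: W (go to 3, an L position)
n=5: L (sole option 4(W) is W)
n=6: W (go to 3, an L position)
n=7: L (sole option 6(W) is W)
n=8: W (go to 7, an L position)
n=9: L (options 6(W), 8(W) are all W)
n=10: W (go to 5, an L position)
n=11: L (sole option 10(W) is W)
n=12: W (go to 9, an L position)

11: L, 12: W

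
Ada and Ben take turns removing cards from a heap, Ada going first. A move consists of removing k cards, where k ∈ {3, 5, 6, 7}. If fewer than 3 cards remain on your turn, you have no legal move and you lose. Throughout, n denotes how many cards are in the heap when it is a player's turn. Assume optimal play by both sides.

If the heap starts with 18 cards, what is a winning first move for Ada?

Positions with no move are L. A position that does have a move is losing for the player to move precisely when every available move leads to a winning position for the opponent. Fill in the labels:
n=0: no move → L
n=1: no move → L
n=2: no move → L
n=3: →0(L), so W
n=4: →1(L), so W
n=5: →2(L), so W
n=6: →1(L), so W
n=7: →2(L), so W
n=8: →2(L), so W
n=9: →2(L), so W
n=10: →7(W), 5(W), 4(W), 3(W) — all W, so L
n=11: →8(W), 6(W), 5(W), 4(W) — all W, so L
n=12: →9(W), 7(W), 6(W), 5(W) — all W, so L
n=13: →10(L), so W
n=14: →11(L), so W
n=15: →12(L), so W
n=16: →11(L), so W
n=17: →12(L), so W
n=18: →12(L), so W
From 18, the L positions reachable in one move are: 12, 11. Any move reaching one of these is winning.

Remove 6, leaving 12.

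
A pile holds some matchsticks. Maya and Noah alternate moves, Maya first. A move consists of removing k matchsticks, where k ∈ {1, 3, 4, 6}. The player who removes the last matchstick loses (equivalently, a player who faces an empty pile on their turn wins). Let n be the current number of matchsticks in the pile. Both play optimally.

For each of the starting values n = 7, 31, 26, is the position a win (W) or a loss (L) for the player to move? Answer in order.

7: W, 31: L, 26: W

Work bottom-up. With no move the player to move wins. Otherwise the position is W if at least one move leads to an L position for the opponent, and L if every move leads to a W.
n=0: no move; the opponent has just taken the last matchstick and therefore loses → W
n=1: only reaches 0(W), which is W → L
n=2: reaches L-position 1 → W
n=3: only reaches 2(W), 0(W), all W → L
n=4: reaches L-position 3 → W
n=5: reaches L-position 1 → W
n=6: reaches L-position 3 → W
n=7: reaches L-position 3 → W
n=8: only reaches 7(W), 5(W), 4(W), 2(W), all W → L
n=9: reaches L-position 8 → W
n=10: only reaches 9(W), 7(W), 6(W), 4(W), all W → L
n=11: reaches L-position 10 → W
n=12: reaches L-position 8 → W
n=13: reaches L-position 10 → W
n=14: reaches L-position 10 → W
n=15: only reaches 14(W), 12(W), 11(W), 9(W), all W → L
n=16: reaches L-position 15 → W
n=17: only reaches 16(W), 14(W), 13(W), 11(W), all W → L
n=18: reaches L-position 17 → W
n=19: reaches L-position 15 → W
n=20: reaches L-position 17 → W
n=21: reaches L-position 17 → W
n=22: only reaches 21(W), 19(W), 18(W), 16(W), all W → L
n=23: reaches L-position 22 → W
n=24: only reaches 23(W), 21(W), 20(W), 18(W), all W → L
n=25: reaches L-position 24 → W
n=26: reaches L-position 22 → W
n=27: reaches L-position 24 → W
n=28: reaches L-position 24 → W
n=29: only reaches 28(W), 26(W), 25(W), 23(W), all W → L
n=30: reaches L-position 29 → W
n=31: only reaches 30(W), 28(W), 27(W), 25(W), all W → L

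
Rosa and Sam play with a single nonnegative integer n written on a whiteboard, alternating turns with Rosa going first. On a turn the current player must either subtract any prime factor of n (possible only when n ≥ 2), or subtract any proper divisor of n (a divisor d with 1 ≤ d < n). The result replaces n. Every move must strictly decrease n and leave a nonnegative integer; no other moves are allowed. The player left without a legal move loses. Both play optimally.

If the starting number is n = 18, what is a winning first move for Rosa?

Positions with no move are L. A position that does have a move is losing for the player to move precisely when every available move leads to a winning position for the opponent. Fill in the labels:
n=0: no move → L
n=1: no move → L
n=2: W (go to 0, an L position)
n=3: W (go to 0, an L position)
n=4: L (options 2(W), 3(W) are all W)
n=5: W (go to 0, an L position)
n=6: W (go to 4, an L position)
n=7: W (go to 0, an L position)
n=8: W (go to 4, an L position)
n=9: L (options 6(W), 8(W) are all W)
n=10: W (go to 9, an L position)
n=11: W (go to 0, an L position)
n=12: W (go to 9, an L position)
n=13: W (go to 0, an L position)
n=14: L (options 7(W), 12(W), 13(W) are all W)
n=15: W (go to 14, an L position)
n=16: W (go to 14, an L position)
n=17: W (go to 0, an L position)
n=18: W (go to 9, an L position)
From 18, the L positions reachable in one move are: 9.

Move to 9.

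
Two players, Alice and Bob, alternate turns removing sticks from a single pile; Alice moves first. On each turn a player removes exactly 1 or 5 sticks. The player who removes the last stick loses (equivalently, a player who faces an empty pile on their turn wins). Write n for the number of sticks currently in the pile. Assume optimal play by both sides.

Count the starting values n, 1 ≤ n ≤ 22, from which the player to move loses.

11

Label each position W (a win for the player to move) or L (a loss). A position with no legal move is W; any other position is W exactly when some move reaches an L, and L when every move reaches a W.
n=0: no move; the opponent has just taken the last stick and therefore loses → W
n=1: only reaches 0(W), which is W → L
n=2: reaches L-position 1 → W
n=3: only reaches 2(W), which is W → L
n=4: reaches L-position 3 → W
n=5: only reaches 4(W), 0(W), all W → L
n=6: reaches L-position 5 → W
n=7: only reaches 6(W), 2(W), all W → L
n=8: reaches L-position 7 → W
n=9: only reaches 8(W), 4(W), all W → L
n=10: reaches L-position 9 → W
n=11: only reaches 10(W), 6(W), all W → L
n=12: reaches L-position 11 → W
n=13: only reaches 12(W), 8(W), all W → L
n=14: reaches L-position 13 → W
n=15: only reaches 14(W), 10(W), all W → L
n=16: reaches L-position 15 → W
n=17: only reaches 16(W), 12(W), all W → L
n=18: reaches L-position 17 → W
n=19: only reaches 18(W), 14(W), all W → L
n=20: reaches L-position 19 → W
n=21: only reaches 20(W), 16(W), all W → L
n=22: reaches L-position 21 → W
L entries with 1 ≤ n ≤ 22 (the range starts at n=1): n = 1, 3, 5, 7, 9, 11, 13, 15, 17, 19, 21; that makes 11.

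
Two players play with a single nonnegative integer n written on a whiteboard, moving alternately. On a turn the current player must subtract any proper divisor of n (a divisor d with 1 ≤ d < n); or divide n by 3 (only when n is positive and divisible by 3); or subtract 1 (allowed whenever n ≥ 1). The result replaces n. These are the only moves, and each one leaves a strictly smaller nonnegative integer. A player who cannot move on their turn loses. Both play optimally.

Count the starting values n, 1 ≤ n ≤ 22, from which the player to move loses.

Label each position W (a win for the player to move) or L (a loss). A position with no legal move is L; any other position is W exactly when some move reaches an L, and L when every move reaches a W.
n=0: no move → L
n=1: W (go to 0, an L position)
n=2: L (sole option 1(W) is W)
n=3: W (go to 2, an L position)
n=4: W (go to 2, an L position)
n=5: L (sole option 4(W) is W)
n=6: W (go to 2, an L position)
n=7: L (sole option 6(W) is W)
n=8: W (go to 7, an L position)
n=9: L (options 3(W), 6(W), 8(W) are all W)
n=10: W (go to 5, an L position)
n=11: L (sole option 10(W) is W)
n=12: W (go to 9, an L position)
n=13: L (sole option 12(W) is W)
n=14: W (go to 7, an L position)
n=15: W (go to 5, an L position)
n=16: L (options 8(W), 12(W), 14(W), 15(W) are all W)
n=17: W (go to 16, an L position)
n=18: W (go to 9, an L position)
n=19: L (sole option 18(W) is W)
n=20: W (go to 16, an L position)
n=21: W (go to 7, an L position)
n=22: W (go to 11, an L position)
L entries with 1 ≤ n ≤ 22 (n=0 is outside the asked range and is not counted): n = 2, 5, 7, 9, 11, 13, 16, 19; that makes 8.

8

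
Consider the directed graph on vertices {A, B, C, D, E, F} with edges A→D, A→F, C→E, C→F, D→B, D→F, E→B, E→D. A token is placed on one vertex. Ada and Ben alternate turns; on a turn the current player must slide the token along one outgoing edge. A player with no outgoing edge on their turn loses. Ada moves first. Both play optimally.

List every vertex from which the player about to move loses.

B, F

Compute win/loss labels from the base case upward. A position with no move is L. Any other position is W if it can reach an L in one move, else L.
Every edge goes from a vertex to one that appears earlier in the order F, B, D, E, C, A, so processing vertices in that order labels each vertex after all of its successors.
F: no outgoing edge → L
B: no outgoing edge → L
D: →B(L), so W
E: →B(L), so W
C: →F(L), so W
A: →F(L), so W
The losing starting vertices are exactly the entries labelled L in this table (2 of them).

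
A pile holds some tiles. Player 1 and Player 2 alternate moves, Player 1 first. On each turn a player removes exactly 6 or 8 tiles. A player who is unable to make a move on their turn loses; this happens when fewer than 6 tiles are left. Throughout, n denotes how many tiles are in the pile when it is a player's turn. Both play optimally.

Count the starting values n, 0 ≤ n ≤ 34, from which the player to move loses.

Use the standard recursion: the mover loses at a terminal position; elsewhere, the mover wins exactly when some move hands the opponent an L position.
n=0: no move → L
n=1: no move → L
n=2: no move → L
n=3: no move → L
n=4: no move → L
n=5: no move → L
n=6: reaches L-position 0 → W
n=7: reaches L-position 1 → W
n=8: reaches L-position 2 → W
n=9: reaches L-position 3 → W
n=10: reaches L-position 4 → W
n=11: reaches L-position 5 → W
n=12: reaches L-position 4 → W
n=13: reaches L-position 5 → W
n=14: only reaches 8(W), 6(W), all W → L
n=15: only reaches 9(W), 7(W), all W → L
n=16: only reaches 10(W), 8(W), all W → L
n=17: only reaches 11(W), 9(W), all W → L
n=18: only reaches 12(W), 10(W), all W → L
n=19: only reaches 13(W), 11(W), all W → L
n=20: reaches L-position 14 → W
n=21: reaches L-position 15 → W
n=22: reaches L-position 16 → W
n=23: reaches L-position 17 → W
n=24: reaches L-position 18 → W
n=25: reaches L-position 19 → W
n=26: reaches L-position 18 → W
n=27: reaches L-position 19 → W
n=28: only reaches 22(W), 20(W), all W → L
n=29: only reaches 23(W), 21(W), all W → L
n=30: only reaches 24(W), 22(W), all W → L
n=31: only reaches 25(W), 23(W), all W → L
n=32: only reaches 26(W), 24(W), all W → L
n=33: only reaches 27(W), 25(W), all W → L
n=34: reaches L-position 28 → W
L entries with 0 ≤ n ≤ 34: n = 0, 1, 2, 3, 4, 5, 14, 15, 16, 17, 18, 19, 28, 29, 30, 31, 32, 33; that makes 18.

18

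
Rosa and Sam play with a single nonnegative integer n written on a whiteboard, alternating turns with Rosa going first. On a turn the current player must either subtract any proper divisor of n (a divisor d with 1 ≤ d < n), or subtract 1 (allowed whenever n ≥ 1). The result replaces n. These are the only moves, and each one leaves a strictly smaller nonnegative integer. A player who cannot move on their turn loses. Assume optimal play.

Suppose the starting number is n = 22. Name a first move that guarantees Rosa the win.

Compute win/loss labels from the base case upward. A position with no move is L. Any other position is W if it can reach an L in one move, else L.
n=0: no move → L
n=1: reaches L-position 0 → W
n=2: only reaches 1(W), which is W → L
n=3: reaches L-position 2 → W
n=4: reaches L-position 2 → W
n=5: only reaches 4(W), which is W → L
n=6: reaches L-position 5 → W
n=7: only reaches 6(W), which is W → L
n=8: reaches L-position 7 → W
n=9: only reaches 6(W), 8(W), all W → L
n=10: reaches L-position 5 → W
n=11: only reaches 10(W), which is W → L
n=12: reaches L-position 9 → W
n=13: only reaches 12(W), which is W → L
n=14: reaches L-position 7 → W
n=15: only reaches 10(W), 12(W), 14(W), all W → L
n=16: reaches L-position 15 → W
n=17: only reaches 16(W), which is W → L
n=18: reaches L-position 9 → W
n=19: only reaches 18(W), which is W → L
n=20: reaches L-position 15 → W
n=21: only reaches 14(W), 18(W), 20(W), all W → L
n=22: reaches L-position 11 → W
From 22, the L positions reachable in one move are: 11, 21. Any move reaching one of these is winning.

Move to 11.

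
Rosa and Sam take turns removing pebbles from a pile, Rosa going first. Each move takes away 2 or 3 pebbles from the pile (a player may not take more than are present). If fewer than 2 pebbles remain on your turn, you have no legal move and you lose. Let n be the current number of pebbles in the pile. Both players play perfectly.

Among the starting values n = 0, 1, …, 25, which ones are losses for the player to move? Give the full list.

0, 1, 5, 6, 10, 11, 15, 16, 20, 21, 25

Build the W/L table. Terminal = L. A non-terminal position is W if it has a move to some L; otherwise it is L.
n=0: no move → L
n=1: no move → L
n=2: reaches L-position 0 → W
n=3: reaches L-position 1 → W
n=4: reaches L-position 1 → W
n=5: only reaches 3(W), 2(W), all W → L
n=6: only reaches 4(W), 3(W), all W → L
n=7: reaches L-position 5 → W
n=8: reaches L-position 6 → W
n=9: reaches L-position 6 → W
n=10: only reaches 8(W), 7(W), all W → L
n=11: only reaches 9(W), 8(W), all W → L
n=12: reaches L-position 10 → W
n=13: reaches L-position 11 → W
n=14: reaches L-position 11 → W
n=15: only reaches 13(W), 12(W), all W → L
n=16: only reaches 14(W), 13(W), all W → L
n=17: reaches L-position 15 → W
n=18: reaches L-position 16 → W
n=19: reaches L-position 16 → W
n=20: only reaches 18(W), 17(W), all W → L
n=21: only reaches 19(W), 18(W), all W → L
n=22: reaches L-position 20 → W
n=23: reaches L-position 21 → W
n=24: reaches L-position 21 → W
n=25: only reaches 23(W), 22(W), all W → L
The losing starting values of n are exactly the entries labelled L in this table (11 of them).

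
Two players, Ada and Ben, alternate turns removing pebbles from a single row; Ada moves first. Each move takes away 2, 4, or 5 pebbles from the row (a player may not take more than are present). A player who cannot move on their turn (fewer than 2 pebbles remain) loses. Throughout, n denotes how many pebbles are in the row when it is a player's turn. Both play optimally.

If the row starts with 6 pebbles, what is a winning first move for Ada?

Positions with no move are L. A position that does have a move is losing for the player to move precisely when every available move leads to a winning position for the opponent. Fill in the labels:
n=0: no move → L
n=1: no move → L
n=2: can move to 0, which is L ⇒ W
n=3: can move to 1, which is L ⇒ W
n=4: can move to 0, which is L ⇒ W
n=5: can move to 1, which is L ⇒ W
n=6: can move to 1, which is L ⇒ W
From 6, the L positions reachable in one move are: 1.

Remove 5, leaving 1.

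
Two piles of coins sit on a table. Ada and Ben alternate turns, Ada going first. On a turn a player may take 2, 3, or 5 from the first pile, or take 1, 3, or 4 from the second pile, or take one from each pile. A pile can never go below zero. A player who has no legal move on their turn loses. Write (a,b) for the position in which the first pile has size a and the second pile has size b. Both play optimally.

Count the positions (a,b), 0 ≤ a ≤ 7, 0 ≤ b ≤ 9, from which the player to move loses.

Use the standard recursion: the mover loses at a terminal position; elsewhere, the mover wins exactly when some move hands the opponent an L position.
Every move lowers a or b (never raises either), so fill the grid row by row in increasing a, and left to right within a row: each cell's successors are then already labelled.
      b=0  b=1  b=2  b=3  b=4  b=5  b=6  b=7  b=8  b=9
a=0:    L    W    L    W    W    W    W    L    W    L
a=1:    L    W    L    W    W    W    W    L    W    L
a=2:    W    W    W    W    L    W    L    W    W    W
a=3:    W    L    W    L    W    W    W    W    L    W
a=4:    W    L    W    L    W    W    W    W    L    W
a=5:    W    W    W    W    W    L    W    W    W    W
a=6:    W    W    W    W    L    W    W    W    W    W
a=7:    L    W    L    W    W    W    W    L    W    L
Cells with no legal move (terminal, hence L): (0,0), (1,0).
The remaining L cells, each justified by listing all of its moves:
(0,2): L (sole option (0,1)(W) is W)
(0,7): L (options (0,6)(W), (0,4)(W), (0,3)(W) are all W)
(0,9): L (options (0,8)(W), (0,6)(W), (0,5)(W) are all W)
(1,2): L (options (1,1)(W), (0,1)(W) are all W)
(1,7): L (options (1,6)(W), (1,4)(W), (1,3)(W), (0,6)(W) are all W)
(1,9): L (options (1,8)(W), (1,6)(W), (1,5)(W), (0,8)(W) are all W)
(2,4): L (options (0,4)(W), (2,3)(W), (2,1)(W), (2,0)(W), (1,3)(W) are all W)
(2,6): L (options (0,6)(W), (2,5)(W), (2,3)(W), (2,2)(W), (1,5)(W) are all W)
(3,1): L (options (1,1)(W), (0,1)(W), (3,0)(W), (2,0)(W) are all W)
(3,3): L (options (1,3)(W), (0,3)(W), (3,2)(W), (3,0)(W), (2,2)(W) are all W)
(3,8): L (options (1,8)(W), (0,8)(W), (3,7)(W), (3,5)(W), (3,4)(W), (2,7)(W) are all W)
(4,1): L (options (2,1)(W), (1,1)(W), (4,0)(W), (3,0)(W) are all W)
(4,3): L (options (2,3)(W), (1,3)(W), (4,2)(W), (4,0)(W), (3,2)(W) are all W)
(4,8): L (options (2,8)(W), (1,8)(W), (4,7)(W), (4,5)(W), (4,4)(W), (3,7)(W) are all W)
(5,5): L (options (3,5)(W), (2,5)(W), (0,5)(W), (5,4)(W), (5,2)(W), (5,1)(W), (4,4)(W) are all W)
(6,4): L (options (4,4)(W), (3,4)(W), (1,4)(W), (6,3)(W), (6,1)(W), (6,0)(W), (5,3)(W) are all W)
(7,0): L (options (5,0)(W), (4,0)(W), (2,0)(W) are all W)
(7,2): L (options (5,2)(W), (4,2)(W), (2,2)(W), (7,1)(W), (6,1)(W) are all W)
(7,7): L (options (5,7)(W), (4,7)(W), (2,7)(W), (7,6)(W), (7,4)(W), (7,3)(W), (6,6)(W) are all W)
(7,9): L (options (5,9)(W), (4,9)(W), (2,9)(W), (7,8)(W), (7,6)(W), (7,5)(W), (6,8)(W) are all W)
Every other cell has at least one move into one of the L cells above, so it is W.
L cells per row: a=0: 4, a=1: 4, a=2: 2, a=3: 3, a=4: 3, a=5: 1, a=6: 1, a=7: 4; total 22.

22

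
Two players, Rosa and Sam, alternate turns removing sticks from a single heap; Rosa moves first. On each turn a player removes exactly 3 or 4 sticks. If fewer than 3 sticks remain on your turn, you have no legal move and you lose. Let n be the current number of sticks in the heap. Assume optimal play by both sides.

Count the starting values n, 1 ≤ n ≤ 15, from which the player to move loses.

7

Build the W/L table. Terminal = L. A non-terminal position is W if it has a move to some L; otherwise it is L.
n=0: no move → L
n=1: no move → L
n=2: no move → L
n=3: →0(L), so W
n=4: →1(L), so W
n=5: →2(L), so W
n=6: →2(L), so W
n=7: →4(W), 3(W) — all W, so L
n=8: →5(W), 4(W) — all W, so L
n=9: →6(W), 5(W) — all W, so L
n=10: →7(L), so W
n=11: →8(L), so W
n=12: →9(L), so W
n=13: →9(L), so W
n=14: →11(W), 10(W) — all W, so L
n=15: →12(W), 11(W) — all W, so L
L entries with 1 ≤ n ≤ 15 (n=0 is outside the asked range and is not counted): n = 1, 2, 7, 8, 9, 14, 15; that makes 7.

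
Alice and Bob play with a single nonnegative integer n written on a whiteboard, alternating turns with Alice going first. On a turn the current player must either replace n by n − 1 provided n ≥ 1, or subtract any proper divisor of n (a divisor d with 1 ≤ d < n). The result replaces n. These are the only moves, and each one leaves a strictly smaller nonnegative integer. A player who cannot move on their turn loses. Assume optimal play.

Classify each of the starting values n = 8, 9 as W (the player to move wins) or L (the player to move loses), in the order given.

8: W, 9: L

Classify positions by backward induction: terminal positions (no move available) are L. From any other position, the mover wins iff some move reaches an L.
n=0: no move → L
n=1: reaches L-position 0 → W
n=2: only reaches 1(W), which is W → L
n=3: reaches L-position 2 → W
n=4: reaches L-position 2 → W
n=5: only reaches 4(W), which is W → L
n=6: reaches L-position 5 → W
n=7: only reaches 6(W), which is W → L
n=8: reaches L-position 7 → W
n=9: only reaches 6(W), 8(W), all W → L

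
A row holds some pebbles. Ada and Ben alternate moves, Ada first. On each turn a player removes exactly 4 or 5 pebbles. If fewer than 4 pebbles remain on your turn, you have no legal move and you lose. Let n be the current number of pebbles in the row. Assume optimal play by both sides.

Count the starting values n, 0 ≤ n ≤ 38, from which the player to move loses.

19

Build the W/L table. Terminal = L. A non-terminal position is W if it has a move to some L; otherwise it is L.
n=0: no move → L
n=1: no move → L
n=2: no move → L
n=3: no move → L
n=4: reaches L-position 0 → W
n=5: reaches L-position 1 → W
n=6: reaches L-position 2 → W
n=7: reaches L-position 3 → W
n=8: reaches L-position 3 → W
n=9: only reaches 5(W), 4(W), all W → L
n=10: only reaches 6(W), 5(W), all W → L
n=11: only reaches 7(W), 6(W), all W → L
n=12: only reaches 8(W), 7(W), all W → L
n=13: reaches L-position 9 → W
n=14: reaches L-position 10 → W
n=15: reaches L-position 11 → W
n=16: reaches L-position 12 → W
n=17: reaches L-position 12 → W
n=18: only reaches 14(W), 13(W), all W → L
n=19: only reaches 15(W), 14(W), all W → L
n=20: only reaches 16(W), 15(W), all W → L
n=21: only reaches 17(W), 16(W), all W → L
n=22: reaches L-position 18 → W
n=23: reaches L-position 19 → W
n=24: reaches L-position 20 → W
n=25: reaches L-position 21 → W
n=26: reaches L-position 21 → W
n=27: only reaches 23(W), 22(W), all W → L
n=28: only reaches 24(W), 23(W), all W → L
n=29: only reaches 25(W), 24(W), all W → L
n=30: only reaches 26(W), 25(W), all W → L
n=31: reaches L-position 27 → W
n=32: reaches L-position 28 → W
n=33: reaches L-position 29 → W
n=34: reaches L-position 30 → W
n=35: reaches L-position 30 → W
n=36: only reaches 32(W), 31(W), all W → L
n=37: only reaches 33(W), 32(W), all W → L
n=38: only reaches 34(W), 33(W), all W → L
L entries with 0 ≤ n ≤ 38: n = 0, 1, 2, 3, 9, 10, 11, 12, 18, 19, 20, 21, 27, 28, 29, 30, 36, 37, 38; that makes 19.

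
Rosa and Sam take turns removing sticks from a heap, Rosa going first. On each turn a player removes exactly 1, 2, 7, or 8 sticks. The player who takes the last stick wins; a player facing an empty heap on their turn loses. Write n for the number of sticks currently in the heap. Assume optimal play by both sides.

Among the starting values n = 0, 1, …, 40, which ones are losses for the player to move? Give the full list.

Classify positions by backward induction: terminal positions (no move available) are L. From any other position, the mover wins iff some move reaches an L.
n=0: no move → L
n=1: can move to 0, which is L ⇒ W
n=2: can move to 0, which is L ⇒ W
n=3: moves to 2(W), 1(W); every one is W ⇒ L
n=4: can move to 3, which is L ⇒ W
n=5: can move to 3, which is L ⇒ W
n=6: moves to 5(W), 4(W); every one is W ⇒ L
n=7: can move to 6, which is L ⇒ W
n=8: can move to 6, which is L ⇒ W
n=9: moves to 8(W), 7(W), 2(W), 1(W); every one is W ⇒ L
n=10: can move to 9, which is L ⇒ W
n=11: can move to 9, which is L ⇒ W
n=12: moves to 11(W), 10(W), 5(W), 4(W); every one is W ⇒ L
n=13: can move to 12, which is L ⇒ W
n=14: can move to 12, which is L ⇒ W
n=15: moves to 14(W), 13(W), 8(W), 7(W); every one is W ⇒ L
n=16: can move to 15, which is L ⇒ W
n=17: can move to 15, which is L ⇒ W
n=18: moves to 17(W), 16(W), 11(W), 10(W); every one is W ⇒ L
n=19: can move to 18, which is L ⇒ W
n=20: can move to 18, which is L ⇒ W
n=21: moves to 20(W), 19(W), 14(W), 13(W); every one is W ⇒ L
n=22: can move to 21, which is L ⇒ W
n=23: can move to 21, which is L ⇒ W
n=24: moves to 23(W), 22(W), 17(W), 16(W); every one is W ⇒ L
n=25: can move to 24, which is L ⇒ W
n=26: can move to 24, which is L ⇒ W
n=27: moves to 26(W), 25(W), 20(W), 19(W); every one is W ⇒ L
n=28: can move to 27, which is L ⇒ W
n=29: can move to 27, which is L ⇒ W
n=30: moves to 29(W), 28(W), 23(W), 22(W); every one is W ⇒ L
n=31: can move to 30, which is L ⇒ W
n=32: can move to 30, which is L ⇒ W
n=33: moves to 32(W), 31(W), 26(W), 25(W); every one is W ⇒ L
n=34: can move to 33, which is L ⇒ W
n=35: can move to 33, which is L ⇒ W
n=36: moves to 35(W), 34(W), 29(W), 28(W); every one is W ⇒ L
n=37: can move to 36, which is L ⇒ W
n=38: can move to 36, which is L ⇒ W
n=39: moves to 38(W), 37(W), 32(W), 31(W); every one is W ⇒ L
n=40: can move to 39, which is L ⇒ W
The losing starting values of n are exactly the entries labelled L in this table (14 of them).

0, 3, 6, 9, 12, 15, 18, 21, 24, 27, 30, 33, 36, 39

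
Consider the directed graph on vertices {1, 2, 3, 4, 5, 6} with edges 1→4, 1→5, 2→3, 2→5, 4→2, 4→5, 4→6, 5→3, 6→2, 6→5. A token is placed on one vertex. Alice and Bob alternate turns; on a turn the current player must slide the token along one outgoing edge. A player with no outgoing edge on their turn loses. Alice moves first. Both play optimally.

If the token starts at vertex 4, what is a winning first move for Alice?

Move to 6.

Compute win/loss labels from the base case upward. A position with no move is L. Any other position is W if it can reach an L in one move, else L.
Every edge goes from a vertex to one that appears earlier in the order 3, 5, 2, 6, 4, 1, so processing vertices in that order labels each vertex after all of its successors.
3: no outgoing edge → L
5: can move to 3, which is L ⇒ W
2: can move to 3, which is L ⇒ W
6: moves to 2(W), 5(W); every one is W ⇒ L
4: can move to 6, which is L ⇒ W
1: moves to 4(W), 5(W); every one is W ⇒ L
From 4, the L positions reachable in one move are: 6.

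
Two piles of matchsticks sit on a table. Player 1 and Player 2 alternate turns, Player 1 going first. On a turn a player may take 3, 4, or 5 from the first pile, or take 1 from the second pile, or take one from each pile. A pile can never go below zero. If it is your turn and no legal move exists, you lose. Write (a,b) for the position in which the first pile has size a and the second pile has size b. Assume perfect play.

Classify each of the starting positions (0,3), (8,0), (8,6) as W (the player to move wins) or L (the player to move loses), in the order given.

(0,3): W, (8,0): L, (8,6): L

Classify positions by backward induction: terminal positions (no move available) are L. From any other position, the mover wins iff some move reaches an L.
No move ever increases a pile, so every position that can arise here has a ≤ 8 and b ≤ 6; it is enough to label the cells with 0 ≤ a ≤ 8 and 0 ≤ b ≤ 6.
Every move lowers a or b (never raises either), so fill the grid row by row in increasing a, and left to right within a row: each cell's successors are then already labelled.
      b=0  b=1  b=2  b=3  b=4  b=5  b=6
a=0:    L    W    L    W    L    W    L
a=1:    L    W    L    W    L    W    L
a=2:    L    W    L    W    L    W    L
a=3:    W    W    W    W    W    W    W
a=4:    W    L    W    L    W    L    W
a=5:    W    L    W    L    W    L    W
a=6:    W    L    W    L    W    L    W
a=7:    W    W    W    W    W    W    W
a=8:    L    W    L    W    L    W    L
Cells with no legal move (terminal, hence L): (0,0), (1,0), (2,0).
The remaining L cells, each justified by listing all of its moves:
(0,2): the only move is to (0,1)(W), a W ⇒ L
(0,4): the only move is to (0,3)(W), a W ⇒ L
(0,6): the only move is to (0,5)(W), a W ⇒ L
(1,2): moves to (1,1)(W), (0,1)(W); every one is W ⇒ L
(1,4): moves to (1,3)(W), (0,3)(W); every one is W ⇒ L
(1,6): moves to (1,5)(W), (0,5)(W); every one is W ⇒ L
(2,2): moves to (2,1)(W), (1,1)(W); every one is W ⇒ L
(2,4): moves to (2,3)(W), (1,3)(W); every one is W ⇒ L
(2,6): moves to (2,5)(W), (1,5)(W); every one is W ⇒ L
(4,1): moves to (1,1)(W), (0,1)(W), (4,0)(W), (3,0)(W); every one is W ⇒ L
(4,3): moves to (1,3)(W), (0,3)(W), (4,2)(W), (3,2)(W); every one is W ⇒ L
(4,5): moves to (1,5)(W), (0,5)(W), (4,4)(W), (3,4)(W); every one is W ⇒ L
(5,1): moves to (2,1)(W), (1,1)(W), (0,1)(W), (5,0)(W), (4,0)(W); every one is W ⇒ L
(5,3): moves to (2,3)(W), (1,3)(W), (0,3)(W), (5,2)(W), (4,2)(W); every one is W ⇒ L
(5,5): moves to (2,5)(W), (1,5)(W), (0,5)(W), (5,4)(W), (4,4)(W); every one is W ⇒ L
(6,1): moves to (3,1)(W), (2,1)(W), (1,1)(W), (6,0)(W), (5,0)(W); every one is W ⇒ L
(6,3): moves to (3,3)(W), (2,3)(W), (1,3)(W), (6,2)(W), (5,2)(W); every one is W ⇒ L
(6,5): moves to (3,5)(W), (2,5)(W), (1,5)(W), (6,4)(W), (5,4)(W); every one is W ⇒ L
(8,0): moves to (5,0)(W), (4,0)(W), (3,0)(W); every one is W ⇒ L
(8,2): moves to (5,2)(W), (4,2)(W), (3,2)(W), (8,1)(W), (7,1)(W); every one is W ⇒ L
(8,4): moves to (5,4)(W), (4,4)(W), (3,4)(W), (8,3)(W), (7,3)(W); every one is W ⇒ L
(8,6): moves to (5,6)(W), (4,6)(W), (3,6)(W), (8,5)(W), (7,5)(W); every one is W ⇒ L
Every other cell has at least one move into one of the L cells above, so it is W.
(0,3): the move to (0,2) reaches an L cell, so W
(8,0): one of the L cells justified above, so L
(8,6): one of the L cells justified above, so L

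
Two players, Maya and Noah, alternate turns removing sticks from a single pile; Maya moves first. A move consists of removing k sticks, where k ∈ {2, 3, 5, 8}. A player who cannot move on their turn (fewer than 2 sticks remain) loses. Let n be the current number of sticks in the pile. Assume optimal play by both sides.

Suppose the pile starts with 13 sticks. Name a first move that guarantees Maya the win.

Remove 2, leaving 11.

Build the W/L table. Terminal = L. A non-terminal position is W if it has a move to some L; otherwise it is L.
n=0: no move → L
n=1: no move → L
n=2: reaches L-position 0 → W
n=3: reaches L-position 1 → W
n=4: reaches L-position 1 → W
n=5: reaches L-position 0 → W
n=6: reaches L-position 1 → W
n=7: only reaches 5(W), 4(W), 2(W), all W → L
n=8: reaches L-position 0 → W
n=9: reaches L-position 7 → W
n=10: reaches L-position 7 → W
n=11: only reaches 9(W), 8(W), 6(W), 3(W), all W → L
n=12: reaches L-position 7 → W
n=13: reaches L-position 11 → W
From 13, the L positions reachable in one move are: 11.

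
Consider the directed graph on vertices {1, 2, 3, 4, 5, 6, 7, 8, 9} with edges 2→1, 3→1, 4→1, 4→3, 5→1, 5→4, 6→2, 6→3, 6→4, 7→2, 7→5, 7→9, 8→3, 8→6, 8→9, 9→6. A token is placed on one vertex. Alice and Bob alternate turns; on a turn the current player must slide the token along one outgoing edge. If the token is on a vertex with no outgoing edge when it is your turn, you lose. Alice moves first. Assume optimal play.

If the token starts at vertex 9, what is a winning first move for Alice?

Move to 6.

Compute win/loss labels from the base case upward. A position with no move is L. Any other position is W if it can reach an L in one move, else L.
Every edge goes from a vertex to one that appears earlier in the order 1, 3, 4, 5, 2, 6, 9, 8, 7, so processing vertices in that order labels each vertex after all of its successors.
1: no outgoing edge → L
3: reaches L-position 1 → W
4: reaches L-position 1 → W
5: reaches L-position 1 → W
2: reaches L-position 1 → W
6: only reaches 2(W), 4(W), 3(W), all W → L
9: reaches L-position 6 → W
8: reaches L-position 6 → W
7: only reaches 9(W), 2(W), 5(W), all W → L
From 9, the L positions reachable in one move are: 6.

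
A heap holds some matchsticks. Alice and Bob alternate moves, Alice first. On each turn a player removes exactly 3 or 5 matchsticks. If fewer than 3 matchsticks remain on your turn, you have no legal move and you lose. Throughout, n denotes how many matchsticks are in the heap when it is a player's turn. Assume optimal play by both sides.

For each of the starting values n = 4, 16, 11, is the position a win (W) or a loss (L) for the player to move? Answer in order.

4: W, 16: L, 11: W

Work bottom-up. With no move the player to move loses. Otherwise the position is W if at least one move leads to an L position for the opponent, and L if every move leads to a W.
n=0: no move → L
n=1: no move → L
n=2: no move → L
n=3: reaches L-position 0 → W
n=4: reaches L-position 1 → W
n=5: reaches L-position 2 → W
n=6: reaches L-position 1 → W
n=7: reaches L-position 2 → W
n=8: only reaches 5(W), 3(W), all W → L
n=9: only reaches 6(W), 4(W), all W → L
n=10: only reaches 7(W), 5(W), all W → L
n=11: reaches L-position 8 → W
n=12: reaches L-position 9 → W
n=13: reaches L-position 10 → W
n=14: reaches L-position 9 → W
n=15: reaches L-position 10 → W
n=16: only reaches 13(W), 11(W), all W → L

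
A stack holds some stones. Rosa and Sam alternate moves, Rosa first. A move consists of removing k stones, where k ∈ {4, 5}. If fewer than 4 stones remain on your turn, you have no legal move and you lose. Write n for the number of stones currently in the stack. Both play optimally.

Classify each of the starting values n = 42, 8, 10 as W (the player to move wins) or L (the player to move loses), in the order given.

Build the W/L table. Terminal = L. A non-terminal position is W if it has a move to some L; otherwise it is L.
n=0: no move → L
n=1: no move → L
n=2: no move → L
n=3: no move → L
n=4: W (go to 0, an L position)
n=5: W (go to 1, an L position)
n=6: W (go to 2, an L position)
n=7: W (go to 3, an L position)
n=8: W (go to 3, an L position)
n=9: L (options 5(W), 4(W) are all W)
n=10: L (options 6(W), 5(W) are all W)
n=11: L (options 7(W), 6(W) are all W)
n=12: L (options 8(W), 7(W) are all W)
n=13: W (go to 9, an L position)
n=14: W (go to 10, an L position)
n=15: W (go to 11, an L position)
n=16: W (go to 12, an L position)
n=17: W (go to 12, an L position)
n=18: L (options 14(W), 13(W) are all W)
n=19: L (options 15(W), 14(W) are all W)
n=20: L (options 16(W), 15(W) are all W)
n=21: L (options 17(W), 16(W) are all W)
n=22: W (go to 18, an L position)
n=23: W (go to 19, an L position)
n=24: W (go to 20, an L position)
n=25: W (go to 21, an L position)
n=26: W (go to 21, an L position)
n=27: L (options 23(W), 22(W) are all W)
n=28: L (options 24(W), 23(W) are all W)
n=29: L (options 25(W), 24(W) are all W)
n=30: L (options 26(W), 25(W) are all W)
n=31: W (go to 27, an L position)
n=32: W (go to 28, an L position)
n=33: W (go to 29, an L position)
n=34: W (go to 30, an L position)
n=35: W (go to 30, an L position)
n=36: L (options 32(W), 31(W) are all W)
n=37: L (options 33(W), 32(W) are all W)
n=38: L (options 34(W), 33(W) are all W)
n=39: L (options 35(W), 34(W) are all W)
n=40: W (go to 36, an L position)
n=41: W (go to 37, an L position)
n=42: W (go to 38, an L position)

42: W, 8: W, 10: L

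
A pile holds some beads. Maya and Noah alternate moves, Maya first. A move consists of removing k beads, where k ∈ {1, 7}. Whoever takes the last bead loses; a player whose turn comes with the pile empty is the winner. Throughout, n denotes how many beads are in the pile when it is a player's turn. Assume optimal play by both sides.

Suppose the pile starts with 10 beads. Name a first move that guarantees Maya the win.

Remove 1, leaving 9.

Label each position W (a win for the player to move) or L (a loss). A position with no legal move is W; any other position is W exactly when some move reaches an L, and L when every move reaches a W.
n=0: no move; the opponent has just taken the last bead and therefore loses → W
n=1: only reaches 0(W), which is W → L
n=2: reaches L-position 1 → W
n=3: only reaches 2(W), which is W → L
n=4: reaches L-position 3 → W
n=5: only reaches 4(W), which is W → L
n=6: reaches L-position 5 → W
n=7: only reaches 6(W), 0(W), all W → L
n=8: reaches L-position 7 → W
n=9: only reaches 8(W), 2(W), all W → L
n=10: reaches L-position 9 → W
From 10, the L positions reachable in one move are: 9, 3. Any move reaching one of these is winning.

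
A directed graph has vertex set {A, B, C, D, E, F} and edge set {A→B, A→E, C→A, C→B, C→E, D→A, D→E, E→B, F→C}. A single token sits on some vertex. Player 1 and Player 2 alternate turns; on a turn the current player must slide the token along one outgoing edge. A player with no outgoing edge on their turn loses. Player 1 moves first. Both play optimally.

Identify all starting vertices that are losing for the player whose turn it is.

Use the standard recursion: the mover loses at a terminal position; elsewhere, the mover wins exactly when some move hands the opponent an L position.
Every edge goes from a vertex to one that appears earlier in the order B, E, A, C, D, F, so processing vertices in that order labels each vertex after all of its successors.
B: no outgoing edge → L
E: W (go to B, an L position)
A: W (go to B, an L position)
C: W (go to B, an L position)
D: L (options A(W), E(W) are all W)
F: L (sole option C(W) is W)
The losing starting vertices are exactly the entries labelled L in this table (3 of them).

B, D, F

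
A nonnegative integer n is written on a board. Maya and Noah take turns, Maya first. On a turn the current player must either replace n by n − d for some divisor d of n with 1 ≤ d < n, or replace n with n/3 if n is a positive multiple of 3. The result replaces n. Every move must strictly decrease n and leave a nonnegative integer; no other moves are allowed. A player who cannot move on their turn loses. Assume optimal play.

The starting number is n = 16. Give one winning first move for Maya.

Move to 15.

Compute win/loss labels from the base case upward. A position with no move is L. Any other position is W if it can reach an L in one move, else L.
n=0: no move → L
n=1: no move → L
n=2: reaches L-position 1 → W
n=3: reaches L-position 1 → W
n=4: only reaches 2(W), 3(W), all W → L
n=5: reaches L-position 4 → W
n=6: reaches L-position 4 → W
n=7: only reaches 6(W), which is W → L
n=8: reaches L-position 4 → W
n=9: only reaches 3(W), 6(W), 8(W), all W → L
n=10: reaches L-position 9 → W
n=11: only reaches 10(W), which is W → L
n=12: reaches L-position 4 → W
n=13: only reaches 12(W), which is W → L
n=14: reaches L-position 7 → W
n=15: only reaches 5(W), 10(W), 12(W), 14(W), all W → L
n=16: reaches L-position 15 → W
From 16, the L positions reachable in one move are: 15.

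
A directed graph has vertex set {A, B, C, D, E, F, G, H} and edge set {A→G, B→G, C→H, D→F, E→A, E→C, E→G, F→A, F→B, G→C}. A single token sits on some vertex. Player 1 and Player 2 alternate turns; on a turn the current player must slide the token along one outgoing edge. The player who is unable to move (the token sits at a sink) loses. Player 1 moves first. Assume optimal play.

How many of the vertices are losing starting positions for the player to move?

3

Label each position W (a win for the player to move) or L (a loss). A position with no legal move is L; any other position is W exactly when some move reaches an L, and L when every move reaches a W.
Every edge goes from a vertex to one that appears earlier in the order H, C, G, B, A, E, F, D, so processing vertices in that order labels each vertex after all of its successors.
H: no outgoing edge → L
C: W (go to H, an L position)
G: L (sole option C(W) is W)
B: W (go to G, an L position)
A: W (go to G, an L position)
E: W (go to G, an L position)
F: L (options A(W), B(W) are all W)
D: W (go to F, an L position)
The L vertices are F, G, H; that is 3 in all.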